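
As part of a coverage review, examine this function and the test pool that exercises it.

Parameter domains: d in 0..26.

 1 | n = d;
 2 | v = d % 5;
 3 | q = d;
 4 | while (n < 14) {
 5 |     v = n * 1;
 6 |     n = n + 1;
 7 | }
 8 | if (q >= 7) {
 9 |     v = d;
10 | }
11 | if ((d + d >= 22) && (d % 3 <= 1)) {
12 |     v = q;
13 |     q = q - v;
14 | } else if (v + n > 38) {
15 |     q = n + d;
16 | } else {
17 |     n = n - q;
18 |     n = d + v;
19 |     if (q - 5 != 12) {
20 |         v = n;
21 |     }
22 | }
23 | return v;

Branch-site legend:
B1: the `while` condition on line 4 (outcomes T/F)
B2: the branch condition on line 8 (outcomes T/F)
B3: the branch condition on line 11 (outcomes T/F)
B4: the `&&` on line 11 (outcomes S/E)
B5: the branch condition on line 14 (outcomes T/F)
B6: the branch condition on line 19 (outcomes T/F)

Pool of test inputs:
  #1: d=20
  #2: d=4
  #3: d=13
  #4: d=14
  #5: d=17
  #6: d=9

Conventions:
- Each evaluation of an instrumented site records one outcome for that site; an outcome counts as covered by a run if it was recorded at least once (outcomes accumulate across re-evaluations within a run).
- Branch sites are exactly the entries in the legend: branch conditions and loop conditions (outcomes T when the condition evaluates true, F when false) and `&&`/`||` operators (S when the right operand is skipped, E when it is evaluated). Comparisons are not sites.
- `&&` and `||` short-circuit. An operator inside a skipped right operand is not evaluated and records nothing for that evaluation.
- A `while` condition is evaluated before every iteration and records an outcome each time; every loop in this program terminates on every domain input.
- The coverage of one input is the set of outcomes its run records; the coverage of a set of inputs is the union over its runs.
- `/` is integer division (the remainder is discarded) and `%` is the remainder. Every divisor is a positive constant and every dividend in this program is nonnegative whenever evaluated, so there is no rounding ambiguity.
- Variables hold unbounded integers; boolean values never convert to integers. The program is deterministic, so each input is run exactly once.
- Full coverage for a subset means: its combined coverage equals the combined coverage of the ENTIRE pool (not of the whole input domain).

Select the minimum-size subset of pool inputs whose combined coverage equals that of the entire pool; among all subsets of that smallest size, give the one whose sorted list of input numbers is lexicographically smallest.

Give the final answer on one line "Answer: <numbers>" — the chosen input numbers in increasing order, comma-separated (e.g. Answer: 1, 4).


test 1 (d=20) fires B1->F, B2->T, B4->E, B3->F, B5->T; hits B1=F, B2=T, B3=F, B4=E, B5=T
test 2 (d=4) fires B1->T, B1->T, B1->T, B1->T, B1->T, B1->T, B1->T, B1->T, B1->T, B1->T, B1->F, B2->F, B4->S, B3->F, ...; hits B1=T, B1=F, B2=F, B3=F, B4=S, B5=F, B6=T
test 3 (d=13) fires B1->T, B1->F, B2->T, B4->E, B3->T; hits B1=T, B1=F, B2=T, B3=T, B4=E
test 4 (d=14) fires B1->F, B2->T, B4->E, B3->F, B5->F, B6->T; hits B1=F, B2=T, B3=F, B4=E, B5=F, B6=T
test 5 (d=17) fires B1->F, B2->T, B4->E, B3->F, B5->F, B6->F; hits B1=F, B2=T, B3=F, B4=E, B5=F, B6=F
test 6 (d=9) fires B1->T, B1->T, B1->T, B1->T, B1->T, B1->F, B2->T, B4->S, B3->F, B5->F, B6->T; hits B1=T, B1=F, B2=T, B3=F, B4=S, B5=F, B6=T
union over all inputs: B1=T, B1=F, B2=T, B2=F, B3=T, B3=F, B4=S, B4=E, B5=T, B5=F, B6=T, B6=F (12 outcomes)
size 1 is not enough: best union over all size-1 subsets is 7/12
size 2 is not enough: best union over all size-2 subsets is 10/12
size 3 is not enough: best union over all size-3 subsets is 11/12
size 4: inputs {1, 2, 3, 5} cover all 12 outcomes, and no lexicographically smaller subset of this size does
Answer: 1, 2, 3, 5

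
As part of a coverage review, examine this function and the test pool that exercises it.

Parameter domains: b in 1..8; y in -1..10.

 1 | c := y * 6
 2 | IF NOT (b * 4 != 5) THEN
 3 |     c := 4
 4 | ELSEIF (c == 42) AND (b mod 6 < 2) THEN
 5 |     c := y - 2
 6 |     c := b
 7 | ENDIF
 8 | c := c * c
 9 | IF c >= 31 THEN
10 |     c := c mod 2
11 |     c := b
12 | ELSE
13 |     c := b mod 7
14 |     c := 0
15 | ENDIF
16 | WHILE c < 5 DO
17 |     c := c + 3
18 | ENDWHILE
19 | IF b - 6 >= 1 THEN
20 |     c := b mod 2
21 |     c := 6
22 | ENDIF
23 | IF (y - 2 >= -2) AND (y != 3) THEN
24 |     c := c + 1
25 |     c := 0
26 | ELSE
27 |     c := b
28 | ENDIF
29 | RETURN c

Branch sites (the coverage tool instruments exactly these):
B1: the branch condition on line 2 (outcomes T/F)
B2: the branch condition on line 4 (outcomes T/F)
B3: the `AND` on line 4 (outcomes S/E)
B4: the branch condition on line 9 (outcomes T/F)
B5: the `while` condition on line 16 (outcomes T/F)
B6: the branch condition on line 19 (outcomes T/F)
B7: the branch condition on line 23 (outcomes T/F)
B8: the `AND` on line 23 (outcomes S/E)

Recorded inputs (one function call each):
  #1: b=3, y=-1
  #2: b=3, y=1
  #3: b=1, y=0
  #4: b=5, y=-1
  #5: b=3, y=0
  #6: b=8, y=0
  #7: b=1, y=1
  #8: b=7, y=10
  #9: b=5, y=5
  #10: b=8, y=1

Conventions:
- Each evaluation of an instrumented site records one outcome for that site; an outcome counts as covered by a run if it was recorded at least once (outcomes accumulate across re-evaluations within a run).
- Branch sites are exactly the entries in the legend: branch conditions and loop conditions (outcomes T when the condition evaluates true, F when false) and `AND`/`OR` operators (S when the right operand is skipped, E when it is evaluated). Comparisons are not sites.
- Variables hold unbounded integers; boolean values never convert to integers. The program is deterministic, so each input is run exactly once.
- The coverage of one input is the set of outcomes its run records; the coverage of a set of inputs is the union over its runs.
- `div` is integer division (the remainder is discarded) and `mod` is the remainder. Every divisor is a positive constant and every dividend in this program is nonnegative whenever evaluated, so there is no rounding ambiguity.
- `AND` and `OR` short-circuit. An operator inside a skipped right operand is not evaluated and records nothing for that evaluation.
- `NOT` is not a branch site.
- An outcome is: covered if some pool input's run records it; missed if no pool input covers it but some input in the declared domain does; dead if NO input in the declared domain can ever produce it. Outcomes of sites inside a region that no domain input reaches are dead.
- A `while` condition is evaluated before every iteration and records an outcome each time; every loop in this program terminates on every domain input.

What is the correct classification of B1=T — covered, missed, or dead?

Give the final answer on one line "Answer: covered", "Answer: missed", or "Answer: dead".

no pool input records B1=T
checking all 96 inputs in the declared domain: B1=T is never recorded -> dead

Answer: dead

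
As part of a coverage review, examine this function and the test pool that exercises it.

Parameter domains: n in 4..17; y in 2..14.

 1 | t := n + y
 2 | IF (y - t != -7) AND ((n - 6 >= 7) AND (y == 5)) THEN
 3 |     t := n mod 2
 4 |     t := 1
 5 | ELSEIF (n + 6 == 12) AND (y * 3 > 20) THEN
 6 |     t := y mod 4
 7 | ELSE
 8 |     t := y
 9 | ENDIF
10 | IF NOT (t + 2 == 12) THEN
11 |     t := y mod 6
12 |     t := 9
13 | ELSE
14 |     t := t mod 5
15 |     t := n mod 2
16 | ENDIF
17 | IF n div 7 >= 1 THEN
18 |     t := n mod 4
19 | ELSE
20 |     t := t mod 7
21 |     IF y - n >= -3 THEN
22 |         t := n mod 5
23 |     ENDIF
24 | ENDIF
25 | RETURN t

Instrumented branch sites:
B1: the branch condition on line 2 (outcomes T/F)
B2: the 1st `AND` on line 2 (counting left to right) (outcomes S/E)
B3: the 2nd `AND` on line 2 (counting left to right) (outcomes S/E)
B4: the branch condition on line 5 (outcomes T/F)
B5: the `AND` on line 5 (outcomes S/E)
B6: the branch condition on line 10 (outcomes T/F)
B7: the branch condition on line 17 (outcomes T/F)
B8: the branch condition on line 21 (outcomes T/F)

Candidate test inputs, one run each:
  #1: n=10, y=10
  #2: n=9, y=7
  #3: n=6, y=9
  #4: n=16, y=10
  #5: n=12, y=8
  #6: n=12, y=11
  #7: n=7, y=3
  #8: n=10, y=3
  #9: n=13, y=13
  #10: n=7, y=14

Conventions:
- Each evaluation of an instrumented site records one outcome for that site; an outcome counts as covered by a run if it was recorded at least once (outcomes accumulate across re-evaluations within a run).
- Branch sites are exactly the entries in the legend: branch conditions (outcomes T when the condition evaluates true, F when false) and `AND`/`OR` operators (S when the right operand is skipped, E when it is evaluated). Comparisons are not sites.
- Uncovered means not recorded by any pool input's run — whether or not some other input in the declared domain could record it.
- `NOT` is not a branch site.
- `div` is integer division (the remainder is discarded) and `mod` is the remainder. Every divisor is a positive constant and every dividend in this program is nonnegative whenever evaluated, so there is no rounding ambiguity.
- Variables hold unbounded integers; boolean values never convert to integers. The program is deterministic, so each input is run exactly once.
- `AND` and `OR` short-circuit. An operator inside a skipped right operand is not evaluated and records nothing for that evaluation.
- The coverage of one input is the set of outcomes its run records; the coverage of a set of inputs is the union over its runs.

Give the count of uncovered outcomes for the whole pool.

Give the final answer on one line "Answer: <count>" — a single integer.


input #1, n=10, y=10: events B2->E, B3->S, B1->F, B5->S, B4->F, B6->F, B7->T; outcomes B1=F, B2=E, B3=S, B4=F, B5=S, B6=F, B7=T
input #2, n=9, y=7: events B2->E, B3->S, B1->F, B5->S, B4->F, B6->T, B7->T; outcomes B1=F, B2=E, B3=S, B4=F, B5=S, B6=T, B7=T
input #3, n=6, y=9: events B2->E, B3->S, B1->F, B5->E, B4->T, B6->T, B7->F, B8->T; outcomes B1=F, B2=E, B3=S, B4=T, B5=E, B6=T, B7=F, B8=T
input #4, n=16, y=10: events B2->E, B3->E, B1->F, B5->S, B4->F, B6->F, B7->T; outcomes B1=F, B2=E, B3=E, B4=F, B5=S, B6=F, B7=T
input #5, n=12, y=8: events B2->E, B3->S, B1->F, B5->S, B4->F, B6->T, B7->T; outcomes B1=F, B2=E, B3=S, B4=F, B5=S, B6=T, B7=T
input #6, n=12, y=11: events B2->E, B3->S, B1->F, B5->S, B4->F, B6->T, B7->T; outcomes B1=F, B2=E, B3=S, B4=F, B5=S, B6=T, B7=T
input #7, n=7, y=3: events B2->S, B1->F, B5->S, B4->F, B6->T, B7->T; outcomes B1=F, B2=S, B4=F, B5=S, B6=T, B7=T
input #8, n=10, y=3: events B2->E, B3->S, B1->F, B5->S, B4->F, B6->T, B7->T; outcomes B1=F, B2=E, B3=S, B4=F, B5=S, B6=T, B7=T
input #9, n=13, y=13: events B2->E, B3->E, B1->F, B5->S, B4->F, B6->T, B7->T; outcomes B1=F, B2=E, B3=E, B4=F, B5=S, B6=T, B7=T
input #10, n=7, y=14: events B2->S, B1->F, B5->S, B4->F, B6->T, B7->T; outcomes B1=F, B2=S, B4=F, B5=S, B6=T, B7=T
union over the pool: B1=F, B2=S, B2=E, B3=S, B3=E, B4=T, B4=F, B5=S, B5=E, B6=T, B6=F, B7=T, B7=F, B8=T
uncovered (2 of 16): B1=T, B8=F
Answer: 2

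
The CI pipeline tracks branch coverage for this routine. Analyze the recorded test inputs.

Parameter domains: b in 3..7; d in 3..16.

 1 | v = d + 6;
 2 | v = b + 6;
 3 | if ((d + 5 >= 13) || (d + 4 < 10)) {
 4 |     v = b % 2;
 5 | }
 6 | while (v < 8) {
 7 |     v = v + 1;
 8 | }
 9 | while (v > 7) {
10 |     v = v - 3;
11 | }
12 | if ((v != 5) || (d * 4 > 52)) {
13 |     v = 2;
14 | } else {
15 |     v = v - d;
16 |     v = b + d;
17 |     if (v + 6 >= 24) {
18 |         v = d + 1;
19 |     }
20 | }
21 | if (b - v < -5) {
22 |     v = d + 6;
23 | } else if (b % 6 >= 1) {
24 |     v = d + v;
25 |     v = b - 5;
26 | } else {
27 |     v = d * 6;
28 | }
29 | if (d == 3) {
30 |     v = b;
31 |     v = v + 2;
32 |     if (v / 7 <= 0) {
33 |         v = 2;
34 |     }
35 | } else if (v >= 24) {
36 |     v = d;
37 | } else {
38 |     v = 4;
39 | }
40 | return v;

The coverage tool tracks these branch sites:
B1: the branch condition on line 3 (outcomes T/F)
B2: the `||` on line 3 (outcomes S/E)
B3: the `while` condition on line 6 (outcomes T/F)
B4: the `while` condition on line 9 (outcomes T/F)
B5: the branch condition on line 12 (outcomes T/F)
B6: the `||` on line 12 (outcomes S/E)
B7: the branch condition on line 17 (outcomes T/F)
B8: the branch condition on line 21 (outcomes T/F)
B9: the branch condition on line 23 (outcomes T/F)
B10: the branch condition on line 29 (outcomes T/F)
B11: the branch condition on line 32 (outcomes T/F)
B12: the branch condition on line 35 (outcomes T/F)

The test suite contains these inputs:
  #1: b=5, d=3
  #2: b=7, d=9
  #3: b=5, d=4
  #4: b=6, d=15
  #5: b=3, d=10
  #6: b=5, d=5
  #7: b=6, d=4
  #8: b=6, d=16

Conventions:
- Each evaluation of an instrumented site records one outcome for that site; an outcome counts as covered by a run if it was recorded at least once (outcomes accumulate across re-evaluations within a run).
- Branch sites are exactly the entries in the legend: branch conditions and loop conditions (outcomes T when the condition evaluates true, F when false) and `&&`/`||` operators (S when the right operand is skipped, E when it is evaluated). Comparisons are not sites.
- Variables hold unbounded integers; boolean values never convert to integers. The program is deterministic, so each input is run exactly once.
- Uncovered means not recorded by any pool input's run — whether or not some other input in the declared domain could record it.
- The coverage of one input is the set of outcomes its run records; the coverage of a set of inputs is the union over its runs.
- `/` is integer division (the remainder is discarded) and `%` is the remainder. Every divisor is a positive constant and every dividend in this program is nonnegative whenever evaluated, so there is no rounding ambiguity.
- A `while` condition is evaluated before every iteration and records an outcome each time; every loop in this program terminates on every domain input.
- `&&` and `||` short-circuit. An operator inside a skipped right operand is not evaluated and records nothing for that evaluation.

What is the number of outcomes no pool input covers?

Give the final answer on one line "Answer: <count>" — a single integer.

test 1 (b=5, d=3) fires B2->E, B1->T, B3->T, B3->T, B3->T, B3->T, B3->T, B3->T, B3->T, B3->F, B4->T, B4->F, B6->E, B5->F, ...; hits B1=T, B2=E, B3=T, B3=F, B4=T, B4=F, B5=F, B6=E, B7=F, B8=F, B9=T, B10=T, B11=F
test 2 (b=7, d=9) fires B2->S, B1->T, B3->T, B3->T, B3->T, B3->T, B3->T, B3->T, B3->T, B3->F, B4->T, B4->F, B6->E, B5->F, ...; hits B1=T, B2=S, B3=T, B3=F, B4=T, B4=F, B5=F, B6=E, B7=F, B8=T, B10=F, B12=F
test 3 (b=5, d=4) fires B2->E, B1->T, B3->T, B3->T, B3->T, B3->T, B3->T, B3->T, B3->T, B3->F, B4->T, B4->F, B6->E, B5->F, ...; hits B1=T, B2=E, B3=T, B3=F, B4=T, B4=F, B5=F, B6=E, B7=F, B8=F, B9=T, B10=F, B12=F
test 4 (b=6, d=15) fires B2->S, B1->T, B3->T, B3->T, B3->T, B3->T, B3->T, B3->T, B3->T, B3->T, B3->F, B4->T, B4->F, B6->E, ...; hits B1=T, B2=S, B3=T, B3=F, B4=T, B4=F, B5=T, B6=E, B8=F, B9=F, B10=F, B12=T
test 5 (b=3, d=10) fires B2->S, B1->T, B3->T, B3->T, B3->T, B3->T, B3->T, B3->T, B3->T, B3->F, B4->T, B4->F, B6->E, B5->F, ...; hits B1=T, B2=S, B3=T, B3=F, B4=T, B4=F, B5=F, B6=E, B7=F, B8=T, B10=F, B12=F
test 6 (b=5, d=5) fires B2->E, B1->T, B3->T, B3->T, B3->T, B3->T, B3->T, B3->T, B3->T, B3->F, B4->T, B4->F, B6->E, B5->F, ...; hits B1=T, B2=E, B3=T, B3=F, B4=T, B4=F, B5=F, B6=E, B7=F, B8=F, B9=T, B10=F, B12=F
test 7 (b=6, d=4) fires B2->E, B1->T, B3->T, B3->T, B3->T, B3->T, B3->T, B3->T, B3->T, B3->T, B3->F, B4->T, B4->F, B6->E, ...; hits B1=T, B2=E, B3=T, B3=F, B4=T, B4=F, B5=F, B6=E, B7=F, B8=F, B9=F, B10=F, B12=T
test 8 (b=6, d=16) fires B2->S, B1->T, B3->T, B3->T, B3->T, B3->T, B3->T, B3->T, B3->T, B3->T, B3->F, B4->T, B4->F, B6->E, ...; hits B1=T, B2=S, B3=T, B3=F, B4=T, B4=F, B5=T, B6=E, B8=F, B9=F, B10=F, B12=T
union over the pool: B1=T, B2=S, B2=E, B3=T, B3=F, B4=T, B4=F, B5=T, B5=F, B6=E, B7=F, B8=T, B8=F, B9=T, B9=F, B10=T, B10=F, B11=F, B12=T, B12=F
uncovered (4 of 24): B1=F, B6=S, B7=T, B11=T

Answer: 4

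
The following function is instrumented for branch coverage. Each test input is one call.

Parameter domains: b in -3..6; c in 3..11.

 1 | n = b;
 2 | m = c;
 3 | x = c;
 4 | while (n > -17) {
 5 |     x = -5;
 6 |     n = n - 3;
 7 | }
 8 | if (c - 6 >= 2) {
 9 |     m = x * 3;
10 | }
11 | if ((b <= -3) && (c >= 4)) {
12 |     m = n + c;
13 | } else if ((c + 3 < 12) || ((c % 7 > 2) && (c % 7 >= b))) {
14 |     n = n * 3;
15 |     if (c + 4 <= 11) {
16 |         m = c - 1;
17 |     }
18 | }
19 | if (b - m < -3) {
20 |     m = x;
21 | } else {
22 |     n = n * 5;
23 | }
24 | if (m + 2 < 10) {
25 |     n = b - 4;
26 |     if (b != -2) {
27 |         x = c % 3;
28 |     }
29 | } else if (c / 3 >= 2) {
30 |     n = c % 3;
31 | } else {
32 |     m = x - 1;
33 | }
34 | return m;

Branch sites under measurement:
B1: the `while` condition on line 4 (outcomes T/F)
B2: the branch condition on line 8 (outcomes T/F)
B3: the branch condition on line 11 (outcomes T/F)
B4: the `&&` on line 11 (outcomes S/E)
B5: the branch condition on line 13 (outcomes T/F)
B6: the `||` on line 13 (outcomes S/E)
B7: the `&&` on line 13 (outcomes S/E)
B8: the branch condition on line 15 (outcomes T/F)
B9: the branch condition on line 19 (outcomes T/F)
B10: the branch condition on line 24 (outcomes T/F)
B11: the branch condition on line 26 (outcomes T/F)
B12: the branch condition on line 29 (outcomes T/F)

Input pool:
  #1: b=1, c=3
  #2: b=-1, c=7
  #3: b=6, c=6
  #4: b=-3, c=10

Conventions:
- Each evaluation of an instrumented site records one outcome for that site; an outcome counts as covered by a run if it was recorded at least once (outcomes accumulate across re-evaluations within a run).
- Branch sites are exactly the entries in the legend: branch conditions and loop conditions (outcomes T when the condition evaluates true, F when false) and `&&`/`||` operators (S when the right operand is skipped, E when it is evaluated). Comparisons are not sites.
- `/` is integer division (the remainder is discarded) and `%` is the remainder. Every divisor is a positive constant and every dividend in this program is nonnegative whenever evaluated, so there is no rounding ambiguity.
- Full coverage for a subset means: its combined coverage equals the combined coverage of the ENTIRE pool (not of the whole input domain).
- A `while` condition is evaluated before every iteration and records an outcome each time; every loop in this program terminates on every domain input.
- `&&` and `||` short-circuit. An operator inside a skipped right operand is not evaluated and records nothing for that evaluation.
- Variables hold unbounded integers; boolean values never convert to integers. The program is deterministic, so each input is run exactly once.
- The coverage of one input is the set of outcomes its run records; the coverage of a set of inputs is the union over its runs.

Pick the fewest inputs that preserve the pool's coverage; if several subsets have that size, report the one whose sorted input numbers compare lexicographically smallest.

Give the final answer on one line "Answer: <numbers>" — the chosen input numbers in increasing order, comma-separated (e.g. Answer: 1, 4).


input #1, b=1, c=3: outcomes B1=T, B1=F, B2=F, B3=F, B4=S, B5=T, B6=S, B8=T, B9=F, B10=T, B11=T
input #2, b=-1, c=7: outcomes B1=T, B1=F, B2=F, B3=F, B4=S, B5=T, B6=S, B8=T, B9=T, B10=T, B11=T
input #3, b=6, c=6: outcomes B1=T, B1=F, B2=F, B3=F, B4=S, B5=T, B6=S, B8=T, B9=F, B10=T, B11=T
input #4, b=-3, c=10: outcomes B1=T, B1=F, B2=T, B3=T, B4=E, B9=F, B10=T, B11=T
union over all inputs: B1=T, B1=F, B2=T, B2=F, B3=T, B3=F, B4=S, B4=E, B5=T, B6=S, B8=T, B9=T, B9=F, B10=T, B11=T (15 outcomes)
no size-1 subset reaches all 15 outcomes (best union: 11/15)
at size 2, {2, 4} reaches all 15 outcomes; every lexicographically earlier size-2 subset fails
Answer: 2, 4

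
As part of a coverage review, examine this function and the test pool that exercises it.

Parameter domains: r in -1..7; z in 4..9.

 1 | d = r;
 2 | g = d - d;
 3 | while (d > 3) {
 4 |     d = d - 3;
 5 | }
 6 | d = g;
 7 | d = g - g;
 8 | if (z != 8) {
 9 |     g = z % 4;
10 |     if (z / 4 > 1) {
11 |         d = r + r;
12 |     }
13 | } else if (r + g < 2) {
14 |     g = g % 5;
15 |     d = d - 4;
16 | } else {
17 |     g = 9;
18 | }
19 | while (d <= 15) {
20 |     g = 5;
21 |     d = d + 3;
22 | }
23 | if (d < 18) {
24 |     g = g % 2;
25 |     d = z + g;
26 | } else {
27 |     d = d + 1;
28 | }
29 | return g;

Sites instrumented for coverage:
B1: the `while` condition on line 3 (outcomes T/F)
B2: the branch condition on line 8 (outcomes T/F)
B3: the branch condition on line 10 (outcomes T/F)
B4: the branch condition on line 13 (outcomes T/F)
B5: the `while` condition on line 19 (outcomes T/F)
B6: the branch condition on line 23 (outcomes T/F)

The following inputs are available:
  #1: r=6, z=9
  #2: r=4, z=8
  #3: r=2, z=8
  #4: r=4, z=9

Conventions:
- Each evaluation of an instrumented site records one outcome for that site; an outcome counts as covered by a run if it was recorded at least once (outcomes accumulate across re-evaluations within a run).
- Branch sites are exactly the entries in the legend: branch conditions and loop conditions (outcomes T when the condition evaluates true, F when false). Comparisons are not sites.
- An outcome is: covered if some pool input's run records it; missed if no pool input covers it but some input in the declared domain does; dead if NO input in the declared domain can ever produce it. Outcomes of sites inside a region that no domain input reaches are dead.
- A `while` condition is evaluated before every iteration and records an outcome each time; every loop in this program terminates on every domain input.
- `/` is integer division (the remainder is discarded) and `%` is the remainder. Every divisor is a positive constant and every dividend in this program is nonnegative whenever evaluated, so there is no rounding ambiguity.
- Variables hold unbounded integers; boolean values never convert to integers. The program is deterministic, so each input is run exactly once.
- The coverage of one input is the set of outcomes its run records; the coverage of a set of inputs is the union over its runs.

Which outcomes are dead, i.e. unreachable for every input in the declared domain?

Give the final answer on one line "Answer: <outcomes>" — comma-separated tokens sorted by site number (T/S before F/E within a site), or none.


sweeping the full domain (54 inputs) for each outcome:
  reachable outcomes have witnesses, e.g. B1=T (e.g. r=4, z=4), B1=F (e.g. r=-1, z=4), B2=T (e.g. r=-1, z=4), B2=F (e.g. r=-1, z=8)
Answer: none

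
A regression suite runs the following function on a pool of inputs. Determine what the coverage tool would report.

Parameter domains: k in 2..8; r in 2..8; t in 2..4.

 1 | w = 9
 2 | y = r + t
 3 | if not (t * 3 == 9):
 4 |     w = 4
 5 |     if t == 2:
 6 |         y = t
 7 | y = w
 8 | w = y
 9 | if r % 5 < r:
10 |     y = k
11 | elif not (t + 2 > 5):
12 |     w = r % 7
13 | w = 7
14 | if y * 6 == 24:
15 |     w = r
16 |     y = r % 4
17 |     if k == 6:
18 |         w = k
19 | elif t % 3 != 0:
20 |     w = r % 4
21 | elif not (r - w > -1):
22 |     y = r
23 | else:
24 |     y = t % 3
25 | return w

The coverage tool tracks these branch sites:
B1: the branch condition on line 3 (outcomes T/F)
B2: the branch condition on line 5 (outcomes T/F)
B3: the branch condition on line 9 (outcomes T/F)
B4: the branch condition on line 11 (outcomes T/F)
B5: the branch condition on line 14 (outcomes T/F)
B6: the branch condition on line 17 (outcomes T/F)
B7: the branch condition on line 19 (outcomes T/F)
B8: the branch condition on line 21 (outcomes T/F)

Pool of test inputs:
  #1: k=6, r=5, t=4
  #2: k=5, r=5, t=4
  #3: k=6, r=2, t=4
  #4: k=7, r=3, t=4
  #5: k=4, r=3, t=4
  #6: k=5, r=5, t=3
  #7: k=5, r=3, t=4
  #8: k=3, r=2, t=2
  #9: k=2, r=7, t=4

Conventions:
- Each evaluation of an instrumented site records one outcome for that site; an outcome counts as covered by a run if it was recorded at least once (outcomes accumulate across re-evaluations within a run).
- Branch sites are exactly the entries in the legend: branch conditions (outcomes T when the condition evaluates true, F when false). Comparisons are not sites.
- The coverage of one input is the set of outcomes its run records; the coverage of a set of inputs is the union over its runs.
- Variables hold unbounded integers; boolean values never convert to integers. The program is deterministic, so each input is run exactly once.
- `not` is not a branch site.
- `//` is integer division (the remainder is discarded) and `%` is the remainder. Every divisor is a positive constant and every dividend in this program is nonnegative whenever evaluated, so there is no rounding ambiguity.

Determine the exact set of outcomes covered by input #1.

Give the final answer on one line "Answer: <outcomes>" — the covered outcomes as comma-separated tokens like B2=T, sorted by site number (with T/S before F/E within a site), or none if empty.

Event log for input #1 (k=6, r=5, t=4):
  B1->T, B2->F, B3->T, B5->F, B7->T
distinct outcomes covered: B1=T, B2=F, B3=T, B5=F, B7=T

Answer: B1=T, B2=F, B3=T, B5=F, B7=T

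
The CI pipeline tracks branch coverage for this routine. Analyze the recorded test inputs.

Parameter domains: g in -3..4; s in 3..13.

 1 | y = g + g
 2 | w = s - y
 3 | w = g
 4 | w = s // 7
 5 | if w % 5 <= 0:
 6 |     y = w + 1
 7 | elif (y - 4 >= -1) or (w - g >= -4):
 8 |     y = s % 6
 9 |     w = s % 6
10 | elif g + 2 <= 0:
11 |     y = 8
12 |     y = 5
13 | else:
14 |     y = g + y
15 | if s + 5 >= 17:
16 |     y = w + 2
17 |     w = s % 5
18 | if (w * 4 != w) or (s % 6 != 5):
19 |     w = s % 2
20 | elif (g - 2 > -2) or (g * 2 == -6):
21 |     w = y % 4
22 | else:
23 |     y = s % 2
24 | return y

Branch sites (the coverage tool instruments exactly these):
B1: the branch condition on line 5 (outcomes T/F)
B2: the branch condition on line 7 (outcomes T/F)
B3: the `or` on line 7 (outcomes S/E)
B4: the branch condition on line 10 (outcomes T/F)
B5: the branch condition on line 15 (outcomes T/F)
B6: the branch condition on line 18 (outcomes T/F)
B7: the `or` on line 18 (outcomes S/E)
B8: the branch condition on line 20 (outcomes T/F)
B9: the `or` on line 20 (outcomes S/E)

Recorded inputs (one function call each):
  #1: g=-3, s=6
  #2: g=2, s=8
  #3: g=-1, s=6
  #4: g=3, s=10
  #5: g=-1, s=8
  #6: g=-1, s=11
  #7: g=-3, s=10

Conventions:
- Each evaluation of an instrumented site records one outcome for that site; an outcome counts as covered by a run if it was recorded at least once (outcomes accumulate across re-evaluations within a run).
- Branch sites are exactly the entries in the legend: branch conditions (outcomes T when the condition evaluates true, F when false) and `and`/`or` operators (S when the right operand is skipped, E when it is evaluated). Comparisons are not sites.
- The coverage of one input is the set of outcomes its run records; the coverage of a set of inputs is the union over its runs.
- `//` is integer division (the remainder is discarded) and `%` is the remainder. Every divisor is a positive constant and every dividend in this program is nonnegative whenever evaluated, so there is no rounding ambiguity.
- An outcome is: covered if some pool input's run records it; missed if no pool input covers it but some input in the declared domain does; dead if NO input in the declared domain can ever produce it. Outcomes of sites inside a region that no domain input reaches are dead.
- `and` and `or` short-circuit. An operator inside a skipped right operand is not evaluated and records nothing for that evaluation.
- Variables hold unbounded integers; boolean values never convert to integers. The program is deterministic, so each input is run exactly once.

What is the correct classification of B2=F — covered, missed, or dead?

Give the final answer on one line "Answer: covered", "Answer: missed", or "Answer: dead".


no pool input records B2=F
checking all 88 inputs in the declared domain: B2=F is never recorded -> dead
Answer: dead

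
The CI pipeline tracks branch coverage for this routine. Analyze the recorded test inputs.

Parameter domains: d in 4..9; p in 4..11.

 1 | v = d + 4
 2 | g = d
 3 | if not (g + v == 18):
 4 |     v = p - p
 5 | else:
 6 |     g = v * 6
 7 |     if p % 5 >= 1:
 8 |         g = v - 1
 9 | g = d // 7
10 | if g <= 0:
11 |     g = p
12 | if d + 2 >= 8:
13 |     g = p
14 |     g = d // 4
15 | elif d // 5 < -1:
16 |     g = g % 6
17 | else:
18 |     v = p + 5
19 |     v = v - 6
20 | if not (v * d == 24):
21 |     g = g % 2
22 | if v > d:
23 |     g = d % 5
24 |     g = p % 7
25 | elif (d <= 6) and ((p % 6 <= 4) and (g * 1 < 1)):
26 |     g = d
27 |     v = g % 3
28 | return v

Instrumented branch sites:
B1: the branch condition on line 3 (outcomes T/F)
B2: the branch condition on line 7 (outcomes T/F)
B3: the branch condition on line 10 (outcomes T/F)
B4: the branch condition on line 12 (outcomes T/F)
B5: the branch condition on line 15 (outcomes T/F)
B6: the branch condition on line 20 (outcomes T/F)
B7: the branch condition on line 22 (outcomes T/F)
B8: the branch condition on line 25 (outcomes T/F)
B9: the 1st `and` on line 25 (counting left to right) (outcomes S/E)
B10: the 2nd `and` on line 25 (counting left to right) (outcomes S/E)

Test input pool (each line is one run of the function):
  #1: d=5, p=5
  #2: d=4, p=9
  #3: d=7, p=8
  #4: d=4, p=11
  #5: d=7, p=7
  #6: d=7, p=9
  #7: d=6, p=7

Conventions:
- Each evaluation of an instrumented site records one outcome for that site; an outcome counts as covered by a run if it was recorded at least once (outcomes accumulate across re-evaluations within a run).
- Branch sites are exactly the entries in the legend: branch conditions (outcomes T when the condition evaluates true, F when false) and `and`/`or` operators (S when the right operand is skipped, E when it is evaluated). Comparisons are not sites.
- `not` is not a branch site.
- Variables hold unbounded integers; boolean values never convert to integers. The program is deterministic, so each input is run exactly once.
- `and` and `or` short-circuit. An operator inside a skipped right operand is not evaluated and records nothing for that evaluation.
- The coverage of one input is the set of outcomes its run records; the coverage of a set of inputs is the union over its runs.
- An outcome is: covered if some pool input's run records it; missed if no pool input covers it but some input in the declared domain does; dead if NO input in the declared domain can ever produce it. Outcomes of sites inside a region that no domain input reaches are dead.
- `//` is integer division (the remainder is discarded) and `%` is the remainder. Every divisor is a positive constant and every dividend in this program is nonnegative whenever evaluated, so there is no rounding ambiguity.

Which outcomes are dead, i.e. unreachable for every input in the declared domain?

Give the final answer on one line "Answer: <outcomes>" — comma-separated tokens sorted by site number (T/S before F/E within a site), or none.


sweeping the full domain (48 inputs) for each outcome:
  B5=T: unreachable across the whole domain -> dead
  reachable outcomes have witnesses, e.g. B1=T (e.g. d=4, p=4), B1=F (e.g. d=7, p=4), B2=T (e.g. d=7, p=4), B2=F (e.g. d=7, p=5)
Answer: B5=T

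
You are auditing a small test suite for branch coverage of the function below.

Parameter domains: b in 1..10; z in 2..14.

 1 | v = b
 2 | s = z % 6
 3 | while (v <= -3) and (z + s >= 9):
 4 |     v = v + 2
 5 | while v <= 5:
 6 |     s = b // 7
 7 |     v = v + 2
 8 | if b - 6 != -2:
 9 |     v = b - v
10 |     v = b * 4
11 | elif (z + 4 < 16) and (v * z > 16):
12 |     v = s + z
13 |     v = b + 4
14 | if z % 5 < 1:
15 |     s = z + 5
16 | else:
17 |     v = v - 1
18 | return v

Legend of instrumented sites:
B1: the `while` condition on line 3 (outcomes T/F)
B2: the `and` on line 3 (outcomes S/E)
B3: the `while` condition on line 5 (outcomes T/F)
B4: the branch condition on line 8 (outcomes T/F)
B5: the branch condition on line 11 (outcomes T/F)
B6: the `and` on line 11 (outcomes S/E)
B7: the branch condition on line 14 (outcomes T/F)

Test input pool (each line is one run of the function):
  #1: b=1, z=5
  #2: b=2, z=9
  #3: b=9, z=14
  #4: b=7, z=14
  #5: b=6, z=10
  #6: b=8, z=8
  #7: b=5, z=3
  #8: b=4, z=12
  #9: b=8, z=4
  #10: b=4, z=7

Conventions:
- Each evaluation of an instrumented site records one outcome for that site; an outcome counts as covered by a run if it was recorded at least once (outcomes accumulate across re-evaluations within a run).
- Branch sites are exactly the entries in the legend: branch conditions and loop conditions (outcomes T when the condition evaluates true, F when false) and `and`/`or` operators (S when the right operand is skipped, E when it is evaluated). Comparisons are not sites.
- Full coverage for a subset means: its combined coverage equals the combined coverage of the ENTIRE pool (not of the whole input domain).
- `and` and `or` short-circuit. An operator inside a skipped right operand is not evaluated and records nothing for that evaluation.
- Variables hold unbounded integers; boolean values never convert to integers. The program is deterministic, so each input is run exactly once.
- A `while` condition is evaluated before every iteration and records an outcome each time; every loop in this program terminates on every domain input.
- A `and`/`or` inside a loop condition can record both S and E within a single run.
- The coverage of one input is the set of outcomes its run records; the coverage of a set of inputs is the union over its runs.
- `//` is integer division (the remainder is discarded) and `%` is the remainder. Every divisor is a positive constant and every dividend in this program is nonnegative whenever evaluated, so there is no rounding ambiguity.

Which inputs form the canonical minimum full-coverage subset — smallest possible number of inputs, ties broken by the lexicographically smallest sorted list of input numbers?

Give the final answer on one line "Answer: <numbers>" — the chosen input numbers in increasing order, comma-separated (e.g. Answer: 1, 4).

input #1, b=1, z=5: events B2->S, B1->F, B3->T, B3->T, B3->T, B3->F, B4->T, B7->T; outcomes B1=F, B2=S, B3=T, B3=F, B4=T, B7=T
input #2, b=2, z=9: events B2->S, B1->F, B3->T, B3->T, B3->F, B4->T, B7->F; outcomes B1=F, B2=S, B3=T, B3=F, B4=T, B7=F
input #3, b=9, z=14: events B2->S, B1->F, B3->F, B4->T, B7->F; outcomes B1=F, B2=S, B3=F, B4=T, B7=F
input #4, b=7, z=14: events B2->S, B1->F, B3->F, B4->T, B7->F; outcomes B1=F, B2=S, B3=F, B4=T, B7=F
input #5, b=6, z=10: events B2->S, B1->F, B3->F, B4->T, B7->T; outcomes B1=F, B2=S, B3=F, B4=T, B7=T
input #6, b=8, z=8: events B2->S, B1->F, B3->F, B4->T, B7->F; outcomes B1=F, B2=S, B3=F, B4=T, B7=F
input #7, b=5, z=3: events B2->S, B1->F, B3->T, B3->F, B4->T, B7->F; outcomes B1=F, B2=S, B3=T, B3=F, B4=T, B7=F
input #8, b=4, z=12: events B2->S, B1->F, B3->T, B3->F, B4->F, B6->S, B5->F, B7->F; outcomes B1=F, B2=S, B3=T, B3=F, B4=F, B5=F, B6=S, B7=F
input #9, b=8, z=4: events B2->S, B1->F, B3->F, B4->T, B7->F; outcomes B1=F, B2=S, B3=F, B4=T, B7=F
input #10, b=4, z=7: events B2->S, B1->F, B3->T, B3->F, B4->F, B6->E, B5->T, B7->F; outcomes B1=F, B2=S, B3=T, B3=F, B4=F, B5=T, B6=E, B7=F
together the pool reaches 12 outcomes: B1=F, B2=S, B3=T, B3=F, B4=T, B4=F, B5=T, B5=F, B6=S, B6=E, B7=T, B7=F
checked all size-1 subsets: none covers 12 outcomes (max 8/12)
checked all size-2 subsets: none covers 12 outcomes (max 10/12)
at size 3, {1, 8, 10} reaches all 12 outcomes; every lexicographically earlier size-3 subset fails

Answer: 1, 8, 10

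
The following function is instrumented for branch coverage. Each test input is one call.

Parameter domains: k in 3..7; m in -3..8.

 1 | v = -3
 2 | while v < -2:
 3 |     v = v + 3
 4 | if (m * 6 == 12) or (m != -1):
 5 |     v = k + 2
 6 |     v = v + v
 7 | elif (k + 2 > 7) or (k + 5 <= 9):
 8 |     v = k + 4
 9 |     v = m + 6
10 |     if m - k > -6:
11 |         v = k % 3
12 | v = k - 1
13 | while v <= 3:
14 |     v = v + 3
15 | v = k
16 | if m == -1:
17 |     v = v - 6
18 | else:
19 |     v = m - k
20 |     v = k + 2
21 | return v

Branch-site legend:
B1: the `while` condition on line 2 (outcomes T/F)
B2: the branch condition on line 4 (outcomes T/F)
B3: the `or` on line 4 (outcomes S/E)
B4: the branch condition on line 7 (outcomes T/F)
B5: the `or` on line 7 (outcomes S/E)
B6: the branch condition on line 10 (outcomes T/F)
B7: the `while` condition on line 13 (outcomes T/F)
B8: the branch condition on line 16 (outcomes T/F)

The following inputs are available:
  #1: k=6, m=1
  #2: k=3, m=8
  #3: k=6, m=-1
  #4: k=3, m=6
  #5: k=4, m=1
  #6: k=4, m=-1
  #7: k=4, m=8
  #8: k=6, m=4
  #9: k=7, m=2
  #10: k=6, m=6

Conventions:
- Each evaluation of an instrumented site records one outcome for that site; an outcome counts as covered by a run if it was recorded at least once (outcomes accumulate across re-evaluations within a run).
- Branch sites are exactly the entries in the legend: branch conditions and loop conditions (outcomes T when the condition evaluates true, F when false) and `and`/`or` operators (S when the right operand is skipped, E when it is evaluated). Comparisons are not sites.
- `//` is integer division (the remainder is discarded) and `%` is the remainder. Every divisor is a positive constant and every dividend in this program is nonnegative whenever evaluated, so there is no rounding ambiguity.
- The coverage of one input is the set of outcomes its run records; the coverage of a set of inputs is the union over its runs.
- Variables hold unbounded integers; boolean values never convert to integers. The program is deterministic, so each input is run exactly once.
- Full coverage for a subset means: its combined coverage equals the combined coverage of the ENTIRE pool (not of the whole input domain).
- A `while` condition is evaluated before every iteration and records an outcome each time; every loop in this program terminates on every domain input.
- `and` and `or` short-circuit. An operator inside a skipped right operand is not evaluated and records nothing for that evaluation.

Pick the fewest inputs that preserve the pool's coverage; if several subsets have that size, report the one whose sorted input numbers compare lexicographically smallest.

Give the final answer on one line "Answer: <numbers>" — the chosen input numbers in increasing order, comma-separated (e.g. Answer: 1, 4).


test 1 (k=6, m=1) fires B1->T, B1->F, B3->E, B2->T, B7->F, B8->F; hits B1=T, B1=F, B2=T, B3=E, B7=F, B8=F
test 2 (k=3, m=8) fires B1->T, B1->F, B3->E, B2->T, B7->T, B7->F, B8->F; hits B1=T, B1=F, B2=T, B3=E, B7=T, B7=F, B8=F
test 3 (k=6, m=-1) fires B1->T, B1->F, B3->E, B2->F, B5->S, B4->T, B6->F, B7->F, B8->T; hits B1=T, B1=F, B2=F, B3=E, B4=T, B5=S, B6=F, B7=F, B8=T
test 4 (k=3, m=6) fires B1->T, B1->F, B3->E, B2->T, B7->T, B7->F, B8->F; hits B1=T, B1=F, B2=T, B3=E, B7=T, B7=F, B8=F
test 5 (k=4, m=1) fires B1->T, B1->F, B3->E, B2->T, B7->T, B7->F, B8->F; hits B1=T, B1=F, B2=T, B3=E, B7=T, B7=F, B8=F
test 6 (k=4, m=-1) fires B1->T, B1->F, B3->E, B2->F, B5->E, B4->T, B6->T, B7->T, B7->F, B8->T; hits B1=T, B1=F, B2=F, B3=E, B4=T, B5=E, B6=T, B7=T, B7=F, B8=T
test 7 (k=4, m=8) fires B1->T, B1->F, B3->E, B2->T, B7->T, B7->F, B8->F; hits B1=T, B1=F, B2=T, B3=E, B7=T, B7=F, B8=F
test 8 (k=6, m=4) fires B1->T, B1->F, B3->E, B2->T, B7->F, B8->F; hits B1=T, B1=F, B2=T, B3=E, B7=F, B8=F
test 9 (k=7, m=2) fires B1->T, B1->F, B3->S, B2->T, B7->F, B8->F; hits B1=T, B1=F, B2=T, B3=S, B7=F, B8=F
test 10 (k=6, m=6) fires B1->T, B1->F, B3->E, B2->T, B7->F, B8->F; hits B1=T, B1=F, B2=T, B3=E, B7=F, B8=F
pool-wide coverage (15 outcomes): B1=T, B1=F, B2=T, B2=F, B3=S, B3=E, B4=T, B5=S, B5=E, B6=T, B6=F, B7=T, B7=F, B8=T, B8=F
every size-1 subset falls short of the 15 outcomes (best: 10/15)
every size-2 subset falls short of the 15 outcomes (best: 13/15)
at size 3, {3, 6, 9} reaches all 15 outcomes; every lexicographically earlier size-3 subset fails
Answer: 3, 6, 9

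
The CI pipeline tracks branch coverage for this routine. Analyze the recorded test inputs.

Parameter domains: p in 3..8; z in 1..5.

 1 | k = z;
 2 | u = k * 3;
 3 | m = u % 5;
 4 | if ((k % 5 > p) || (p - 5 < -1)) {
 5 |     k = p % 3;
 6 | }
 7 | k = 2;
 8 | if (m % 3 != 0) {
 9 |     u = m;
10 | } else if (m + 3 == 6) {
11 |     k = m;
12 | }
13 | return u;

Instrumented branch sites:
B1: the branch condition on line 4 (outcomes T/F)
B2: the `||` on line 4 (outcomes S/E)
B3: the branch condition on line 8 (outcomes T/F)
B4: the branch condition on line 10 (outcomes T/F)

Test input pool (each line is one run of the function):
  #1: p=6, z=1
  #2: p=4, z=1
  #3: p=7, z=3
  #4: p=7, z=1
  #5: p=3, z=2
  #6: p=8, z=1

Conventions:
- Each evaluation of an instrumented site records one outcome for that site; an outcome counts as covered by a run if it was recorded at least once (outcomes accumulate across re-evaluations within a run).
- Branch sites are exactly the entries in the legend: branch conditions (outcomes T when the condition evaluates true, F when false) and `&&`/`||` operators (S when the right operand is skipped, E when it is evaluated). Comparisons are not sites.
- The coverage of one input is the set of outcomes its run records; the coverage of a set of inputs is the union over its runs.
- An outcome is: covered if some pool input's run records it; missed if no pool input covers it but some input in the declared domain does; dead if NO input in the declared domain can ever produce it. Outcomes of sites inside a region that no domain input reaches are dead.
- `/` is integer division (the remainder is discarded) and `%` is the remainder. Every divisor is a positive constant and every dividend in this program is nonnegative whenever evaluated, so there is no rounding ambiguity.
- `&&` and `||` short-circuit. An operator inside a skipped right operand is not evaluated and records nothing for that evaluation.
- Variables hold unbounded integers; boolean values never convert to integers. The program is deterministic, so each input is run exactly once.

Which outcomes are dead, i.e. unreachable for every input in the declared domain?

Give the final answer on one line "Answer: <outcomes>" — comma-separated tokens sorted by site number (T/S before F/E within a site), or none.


sweeping the full domain (30 inputs) for each outcome:
  reachable outcomes have witnesses, e.g. B1=T (e.g. p=3, z=1), B1=F (e.g. p=4, z=1), B2=S (e.g. p=3, z=4), B2=E (e.g. p=3, z=1)
Answer: none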